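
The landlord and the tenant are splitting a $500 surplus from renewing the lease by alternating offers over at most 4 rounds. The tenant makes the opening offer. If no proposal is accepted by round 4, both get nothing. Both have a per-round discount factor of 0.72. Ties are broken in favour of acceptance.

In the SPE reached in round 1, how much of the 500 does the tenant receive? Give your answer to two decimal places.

Round 4 (the landlord proposes): rejection yields 0 for the tenant; the landlord offers 0 and keeps 500.
Round 3 (the tenant proposes): the landlord can get 500 next round, worth 0.72 × 500 = 360 now, so the tenant offers 360, keeping 140.
Round 2 (the landlord proposes): the tenant can get 140 next round, worth 0.72 × 140 = 100.8 now. The landlord offers 100.8 and keeps 500 − 100.8 = 399.2.
Round 1 (the tenant proposes): the landlord can get 399.2 next round, worth 0.72 × 399.2 = 287.424 now, so the tenant offers 287.424, keeping 212.576.

212.58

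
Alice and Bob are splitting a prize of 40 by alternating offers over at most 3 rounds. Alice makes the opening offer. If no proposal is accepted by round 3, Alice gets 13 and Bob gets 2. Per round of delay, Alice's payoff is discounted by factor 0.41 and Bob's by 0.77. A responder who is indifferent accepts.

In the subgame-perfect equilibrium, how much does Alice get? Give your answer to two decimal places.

21.20

Solve by backward induction from round 3.
Round 3 (Alice proposes): Bob gets 2 if talks fail, so Alice offers 2 and keeps 38.
Round 2 (Bob proposes): Alice can get 38 next round, worth 0.41 × 38 = 15.58 now, so Bob offers 15.58, keeping 24.42.
Round 1 (Alice proposes): Bob can get 24.42 next round, worth 0.77 × 24.42 = 18.8034 now, so Alice offers 18.8034, keeping 21.1966.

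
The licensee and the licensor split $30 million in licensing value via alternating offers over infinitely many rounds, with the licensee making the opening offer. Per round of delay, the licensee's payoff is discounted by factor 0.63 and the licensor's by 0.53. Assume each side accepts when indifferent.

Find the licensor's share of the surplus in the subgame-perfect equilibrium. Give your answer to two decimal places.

8.83

When the licensee proposes, the licensor accepts any offer worth at least 0.53 times what the licensor would get by proposing next round; and vice versa.
This gives x = 30 − 0.53y and y = 30 − 0.63x, where x and y are each side's share when it proposes.
Hence (1 − 0.53·0.63)x = 30(1 − 0.53), i.e. 0.6661·x = 14.1.
x ≈ 21.1680; the licensor's share is 30 − x ≈ 8.8320.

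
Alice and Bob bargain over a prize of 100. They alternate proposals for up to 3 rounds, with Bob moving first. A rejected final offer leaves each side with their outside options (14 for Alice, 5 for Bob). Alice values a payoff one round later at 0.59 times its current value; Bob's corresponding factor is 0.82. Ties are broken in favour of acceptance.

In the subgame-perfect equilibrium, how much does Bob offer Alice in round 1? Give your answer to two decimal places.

17.39

Solve by backward induction from round 3.
Round 3 (Bob proposes): Alice gets 14 if talks fail, so Bob offers 14 and keeps 86.
Round 2 (Alice proposes): Bob can get 86 next round, worth 0.82 × 86 = 70.52 now. Alice offers 70.52 and keeps 100 − 70.52 = 29.48.
Round 1 (Bob proposes): Alice can get 29.48 next round, worth 0.59 × 29.48 = 17.3932 now. Bob offers 17.3932 and keeps 100 − 17.3932 = 82.6068.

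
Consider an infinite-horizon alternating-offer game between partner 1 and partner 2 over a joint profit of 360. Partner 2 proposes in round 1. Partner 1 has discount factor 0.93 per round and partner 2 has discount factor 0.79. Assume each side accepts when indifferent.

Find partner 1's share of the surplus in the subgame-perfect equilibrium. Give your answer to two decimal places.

265.01

Let x be partner 2's share when partner 2 proposes and y be partner 1's share when partner 1 proposes.
Partner 1 accepts iff offered ≥ 0.93·y, so x = 360 − 0.93y. Symmetrically y = 360 − 0.79x.
Substituting: x = 360 − 0.93(360 − 0.79x), giving x(1 − 0.79·0.93) = 360(1 − 0.93).
So x = 360 × 0.07 / 0.2653 ≈ 94.9868, and partner 1 receives 360 − x ≈ 265.0132.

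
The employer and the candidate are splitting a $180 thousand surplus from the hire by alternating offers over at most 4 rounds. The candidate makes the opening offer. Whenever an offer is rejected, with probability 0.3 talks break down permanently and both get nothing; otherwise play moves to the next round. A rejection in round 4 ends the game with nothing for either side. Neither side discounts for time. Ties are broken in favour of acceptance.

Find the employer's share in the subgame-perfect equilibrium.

By backward induction:
Round 4 (the employer proposes): rejection yields 0 for the candidate; the employer offers 0 and keeps 180.
Round 3 (the candidate proposes): rejecting gives the employer an expected 0.7 × 180 = 126, so the candidate offers 126, keeping 54.
Round 2 (the employer proposes): rejecting gives the candidate an expected 0.7 × 54 = 37.8, so the employer offers 37.8, keeping 142.2.
Round 1 (the candidate proposes): rejecting gives the employer an expected 0.7 × 142.2 = 99.54; the candidate offers that and keeps 80.46.

99.54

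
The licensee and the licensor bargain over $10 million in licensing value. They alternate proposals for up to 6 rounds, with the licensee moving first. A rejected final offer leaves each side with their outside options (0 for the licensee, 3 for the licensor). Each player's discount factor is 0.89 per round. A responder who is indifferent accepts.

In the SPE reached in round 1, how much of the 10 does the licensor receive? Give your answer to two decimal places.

By backward induction:
Round 6 (the licensor proposes): rejection yields 0 for the licensee; the licensor offers 0 and keeps 10.
Round 5 (the licensee proposes): the licensor can get 10 next round, worth 0.89 × 10 = 8.9 now. The licensee offers 8.9 and keeps 10 − 8.9 = 1.1.
Round 4 (the licensor proposes): the licensee can get 1.1 next round, worth 0.89 × 1.1 = 0.979 now. The licensor offers 0.979 and keeps 10 − 0.979 = 9.021.
Round 3 (the licensee proposes): the licensor can get 9.021 next round, worth 0.89 × 9.021 = 8.02869 now; the licensee offers that and keeps 1.97131.
Round 2 (the licensor proposes): the licensee can get 1.97131 next round, worth 0.89 × 1.97131 = 1.7544659 now; the licensor offers that and keeps 8.2455341.
Round 1 (the licensee proposes): the licensor can get 8.2455341 next round, worth 0.89 × 8.2455341 = 7.338525349 now, so the licensee offers 7.338525349, keeping 2.661474651.

7.34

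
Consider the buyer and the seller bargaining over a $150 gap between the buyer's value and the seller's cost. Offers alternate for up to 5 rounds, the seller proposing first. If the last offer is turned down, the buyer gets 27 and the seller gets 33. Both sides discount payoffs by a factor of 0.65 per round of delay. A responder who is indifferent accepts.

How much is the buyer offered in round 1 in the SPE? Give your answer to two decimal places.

53.36

Round 5 (the seller proposes): the buyer gets 27 if talks fail, so the seller offers 27 and keeps 123.
Round 4 (the buyer proposes): the seller can get 123 next round, worth 0.65 × 123 = 79.95 now. The buyer offers 79.95 and keeps 150 − 79.95 = 70.05.
Round 3 (the seller proposes): the buyer can get 70.05 next round, worth 0.65 × 70.05 = 45.5325 now, so the seller offers 45.5325, keeping 104.4675.
Round 2 (the buyer proposes): the seller can get 104.4675 next round, worth 0.65 × 104.4675 = 67.903875 now. The buyer offers 67.903875 and keeps 150 − 67.903875 = 82.096125.
Round 1 (the seller proposes): the buyer can get 82.096125 next round, worth 0.65 × 82.096125 = 53.36248125 now, so the seller offers 53.36248125, keeping 96.63751875.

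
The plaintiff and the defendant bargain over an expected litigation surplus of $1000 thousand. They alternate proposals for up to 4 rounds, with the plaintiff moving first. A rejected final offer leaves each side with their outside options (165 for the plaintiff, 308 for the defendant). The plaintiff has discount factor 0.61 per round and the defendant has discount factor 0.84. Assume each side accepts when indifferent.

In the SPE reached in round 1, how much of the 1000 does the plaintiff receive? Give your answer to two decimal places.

313.00

Solve by backward induction from round 4.
Round 4 (the defendant proposes): the plaintiff gets 165 if talks fail, so the defendant offers 165 and keeps 835.
Round 3 (the plaintiff proposes): the defendant can get 835 next round, worth 0.84 × 835 = 701.4 now, so the plaintiff offers 701.4, keeping 298.6.
Round 2 (the defendant proposes): the plaintiff can get 298.6 next round, worth 0.61 × 298.6 = 182.146 now. The defendant offers 182.146 and keeps 1000 − 182.146 = 817.854.
Round 1 (the plaintiff proposes): the defendant can get 817.854 next round, worth 0.84 × 817.854 = 686.99736 now. The plaintiff offers 686.99736 and keeps 1000 − 686.99736 = 313.00264.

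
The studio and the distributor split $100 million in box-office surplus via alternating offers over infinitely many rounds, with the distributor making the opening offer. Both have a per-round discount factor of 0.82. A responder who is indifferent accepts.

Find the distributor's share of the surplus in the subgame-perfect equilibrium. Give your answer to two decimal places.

In a stationary SPE each proposer offers the other exactly their discounted continuation value.
If the distributor keeps x when proposing and the studio keeps y when proposing, then x = 100 − 0.82y and y = 100 − 0.82x.
Solving: x = 100(1 − 0.82) / (1 − 0.82·0.82) = 18 / 0.3276 ≈ 54.9451.
The studio gets 100 − 54.9451 ≈ 45.0549.

54.95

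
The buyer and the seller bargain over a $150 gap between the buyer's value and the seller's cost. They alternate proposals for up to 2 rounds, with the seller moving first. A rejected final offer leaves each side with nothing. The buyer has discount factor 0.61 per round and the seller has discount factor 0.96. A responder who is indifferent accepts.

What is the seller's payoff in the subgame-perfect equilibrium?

58.5

Round 2 (the buyer proposes): rejection yields 0 for the seller; the buyer offers 0 and keeps 150.
Round 1 (the seller proposes): the buyer can get 150 next round, worth 0.61 × 150 = 91.5 now. The seller offers 91.5 and keeps 150 − 91.5 = 58.5.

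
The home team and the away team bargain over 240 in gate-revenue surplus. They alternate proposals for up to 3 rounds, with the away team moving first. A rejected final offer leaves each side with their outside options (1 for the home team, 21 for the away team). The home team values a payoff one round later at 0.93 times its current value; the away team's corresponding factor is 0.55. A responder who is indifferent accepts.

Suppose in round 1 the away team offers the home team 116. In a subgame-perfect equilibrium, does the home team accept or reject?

Round 3 (the away team proposes): the home team gets 1 if talks fail, so the away team offers 1 and keeps 239.
Round 2 (the home team proposes): the away team can get 239 next round, worth 0.55 × 239 = 131.45 now. The home team offers 131.45 and keeps 240 − 131.45 = 108.55.
So by rejecting in round 1, the home team gets 108.55 next round, worth 0.93 × 108.55 = 100.9515 now.
Offer 116 ≥ 100.9515, so the home team accepts.

Accept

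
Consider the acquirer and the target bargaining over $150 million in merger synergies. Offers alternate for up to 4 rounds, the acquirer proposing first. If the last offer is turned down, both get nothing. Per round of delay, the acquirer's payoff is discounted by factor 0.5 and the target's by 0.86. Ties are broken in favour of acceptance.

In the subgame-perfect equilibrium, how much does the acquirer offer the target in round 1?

Round 4 (the target proposes): rejection yields 0 for the acquirer; the target offers 0 and keeps 150.
Round 3 (the acquirer proposes): the target can get 150 next round, worth 0.86 × 150 = 129 now, so the acquirer offers 129, keeping 21.
Round 2 (the target proposes): the acquirer can get 21 next round, worth 0.5 × 21 = 10.5 now. The target offers 10.5 and keeps 150 − 10.5 = 139.5.
Round 1 (the acquirer proposes): the target can get 139.5 next round, worth 0.86 × 139.5 = 119.97 now; the acquirer offers that and keeps 30.03.

119.97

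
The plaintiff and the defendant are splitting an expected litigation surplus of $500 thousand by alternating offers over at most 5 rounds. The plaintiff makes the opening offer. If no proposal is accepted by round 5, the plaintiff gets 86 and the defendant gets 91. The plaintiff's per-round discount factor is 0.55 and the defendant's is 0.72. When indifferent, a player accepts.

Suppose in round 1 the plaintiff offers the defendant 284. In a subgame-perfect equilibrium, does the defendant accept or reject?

Accept

Round 5 (the plaintiff proposes): the defendant gets 91 if talks fail, so the plaintiff offers 91 and keeps 409.
Round 4 (the defendant proposes): the plaintiff can get 409 next round, worth 0.55 × 409 = 224.95 now, so the defendant offers 224.95, keeping 275.05.
Round 3 (the plaintiff proposes): the defendant can get 275.05 next round, worth 0.72 × 275.05 = 198.036 now. The plaintiff offers 198.036 and keeps 500 − 198.036 = 301.964.
Round 2 (the defendant proposes): the plaintiff can get 301.964 next round, worth 0.55 × 301.964 = 166.0802 now. The defendant offers 166.0802 and keeps 500 − 166.0802 = 333.9198.
So by rejecting in round 1, the defendant gets 333.9198 next round, worth 0.72 × 333.9198 = 240.422256 now.
Offer 284 ≥ 240.422256, so the defendant accepts.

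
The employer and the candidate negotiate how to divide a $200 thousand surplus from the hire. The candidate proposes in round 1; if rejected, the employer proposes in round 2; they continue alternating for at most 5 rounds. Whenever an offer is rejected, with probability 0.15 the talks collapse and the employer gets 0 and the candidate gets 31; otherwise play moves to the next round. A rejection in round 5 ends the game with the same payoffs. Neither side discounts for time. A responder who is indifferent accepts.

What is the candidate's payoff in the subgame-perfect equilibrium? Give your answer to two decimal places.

162.88

Round 5 (the candidate proposes): the employer will accept anything ≥ 0, so the candidate offers 0 and keeps 200.
Round 4 (the employer proposes): rejecting gives the candidate an expected 0.85 × 200 + 0.15 × 31 = 174.65. The employer offers 174.65 and keeps 200 − 174.65 = 25.35.
Round 3 (the candidate proposes): rejecting gives the employer an expected 0.85 × 25.35 = 21.5475, so the candidate offers 21.5475, keeping 178.4525.
Round 2 (the employer proposes): rejecting gives the candidate an expected 0.85 × 178.4525 + 0.15 × 31 = 156.334625; the employer offers that and keeps 43.665375.
Round 1 (the candidate proposes): rejecting gives the employer an expected 0.85 × 43.665375 = 37.11556875. The candidate offers 37.11556875 and keeps 200 − 37.11556875 = 162.88443125.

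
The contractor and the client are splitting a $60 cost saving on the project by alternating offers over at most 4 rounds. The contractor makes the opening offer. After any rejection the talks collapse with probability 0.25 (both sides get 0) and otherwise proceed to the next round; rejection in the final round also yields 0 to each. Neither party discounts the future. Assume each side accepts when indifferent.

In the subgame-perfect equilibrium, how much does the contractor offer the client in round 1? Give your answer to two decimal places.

Round 4 (the client proposes): rejection yields 0 for the contractor; the client offers 0 and keeps 60.
Round 3 (the contractor proposes): rejecting gives the client an expected 0.75 × 60 = 45; the contractor offers that and keeps 15.
Round 2 (the client proposes): rejecting gives the contractor an expected 0.75 × 15 = 11.25; the client offers that and keeps 48.75.
Round 1 (the contractor proposes): rejecting gives the client an expected 0.75 × 48.75 = 36.5625. The contractor offers 36.5625 and keeps 60 − 36.5625 = 23.4375.

36.56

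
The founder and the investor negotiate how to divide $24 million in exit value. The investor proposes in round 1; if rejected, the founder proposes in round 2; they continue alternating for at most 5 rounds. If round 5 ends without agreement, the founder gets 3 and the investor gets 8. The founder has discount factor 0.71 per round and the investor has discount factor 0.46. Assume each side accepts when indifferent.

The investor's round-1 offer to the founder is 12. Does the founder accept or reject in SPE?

Work out the founder's continuation value if the offer is rejected.
Round 5 (the investor proposes): the founder gets 3 if talks fail, so the investor offers 3 and keeps 21.
Round 4 (the founder proposes): the investor can get 21 next round, worth 0.46 × 21 = 9.66 now; the founder offers that and keeps 14.34.
Round 3 (the investor proposes): the founder can get 14.34 next round, worth 0.71 × 14.34 = 10.1814 now, so the investor offers 10.1814, keeping 13.8186.
Round 2 (the founder proposes): the investor can get 13.8186 next round, worth 0.46 × 13.8186 = 6.356556 now; the founder offers that and keeps 17.643444.
So by rejecting in round 1, the founder gets 17.643444 next round, worth 0.71 × 17.643444 = 12.52684524 now.
Offer 12 < 12.52684524, so the founder rejects.

Reject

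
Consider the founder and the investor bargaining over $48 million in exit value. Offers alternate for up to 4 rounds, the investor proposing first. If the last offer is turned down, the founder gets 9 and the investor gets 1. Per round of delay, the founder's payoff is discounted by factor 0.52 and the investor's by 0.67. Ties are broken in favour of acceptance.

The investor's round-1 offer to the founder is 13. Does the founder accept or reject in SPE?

Reject

Round 4 (the founder proposes): the investor gets 1 if talks fail, so the founder offers 1 and keeps 47.
Round 3 (the investor proposes): the founder can get 47 next round, worth 0.52 × 47 = 24.44 now. The investor offers 24.44 and keeps 48 − 24.44 = 23.56.
Round 2 (the founder proposes): the investor can get 23.56 next round, worth 0.67 × 23.56 = 15.7852 now. The founder offers 15.7852 and keeps 48 − 15.7852 = 32.2148.
So by rejecting in round 1, the founder gets 32.2148 next round, worth 0.52 × 32.2148 = 16.751696 now.
Offer 13 < 16.751696, so the founder rejects.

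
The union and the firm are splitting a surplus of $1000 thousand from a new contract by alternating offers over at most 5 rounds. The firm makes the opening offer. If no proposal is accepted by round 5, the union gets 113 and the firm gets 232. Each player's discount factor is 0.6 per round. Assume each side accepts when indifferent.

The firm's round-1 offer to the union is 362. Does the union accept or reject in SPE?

Round 5 (the firm proposes): the union gets 113 if talks fail, so the firm offers 113 and keeps 887.
Round 4 (the union proposes): the firm can get 887 next round, worth 0.6 × 887 = 532.2 now. The union offers 532.2 and keeps 1000 − 532.2 = 467.8.
Round 3 (the firm proposes): the union can get 467.8 next round, worth 0.6 × 467.8 = 280.68 now. The firm offers 280.68 and keeps 1000 − 280.68 = 719.32.
Round 2 (the union proposes): the firm can get 719.32 next round, worth 0.6 × 719.32 = 431.592 now; the union offers that and keeps 568.408.
So by rejecting in round 1, the union gets 568.408 next round, worth 0.6 × 568.408 = 341.0448 now.
Offer 362 ≥ 341.0448, so the union accepts.

Accept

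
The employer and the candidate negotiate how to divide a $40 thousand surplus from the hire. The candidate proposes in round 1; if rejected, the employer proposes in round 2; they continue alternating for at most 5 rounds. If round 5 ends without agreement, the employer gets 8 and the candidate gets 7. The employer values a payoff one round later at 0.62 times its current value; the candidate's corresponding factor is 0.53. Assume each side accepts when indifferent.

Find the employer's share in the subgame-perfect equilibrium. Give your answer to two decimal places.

Round 5 (the candidate proposes): the employer gets 8 if talks fail, so the candidate offers 8 and keeps 32.
Round 4 (the employer proposes): the candidate can get 32 next round, worth 0.53 × 32 = 16.96 now; the employer offers that and keeps 23.04.
Round 3 (the candidate proposes): the employer can get 23.04 next round, worth 0.62 × 23.04 = 14.2848 now; the candidate offers that and keeps 25.7152.
Round 2 (the employer proposes): the candidate can get 25.7152 next round, worth 0.53 × 25.7152 = 13.629056 now; the employer offers that and keeps 26.370944.
Round 1 (the candidate proposes): the employer can get 26.370944 next round, worth 0.62 × 26.370944 = 16.34998528 now. The candidate offers 16.34998528 and keeps 40 − 16.34998528 = 23.65001472.

16.35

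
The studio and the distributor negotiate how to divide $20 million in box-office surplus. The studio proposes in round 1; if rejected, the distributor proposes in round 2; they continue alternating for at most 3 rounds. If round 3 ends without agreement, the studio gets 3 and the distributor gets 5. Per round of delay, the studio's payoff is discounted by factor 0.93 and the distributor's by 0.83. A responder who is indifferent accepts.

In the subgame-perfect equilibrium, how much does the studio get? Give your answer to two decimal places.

Work backward from the last round.
Round 3 (the studio proposes): the distributor gets 5 if talks fail, so the studio offers 5 and keeps 15.
Round 2 (the distributor proposes): the studio can get 15 next round, worth 0.93 × 15 = 13.95 now. The distributor offers 13.95 and keeps 20 − 13.95 = 6.05.
Round 1 (the studio proposes): the distributor can get 6.05 next round, worth 0.83 × 6.05 = 5.0215 now. The studio offers 5.0215 and keeps 20 − 5.0215 = 14.9785.

14.98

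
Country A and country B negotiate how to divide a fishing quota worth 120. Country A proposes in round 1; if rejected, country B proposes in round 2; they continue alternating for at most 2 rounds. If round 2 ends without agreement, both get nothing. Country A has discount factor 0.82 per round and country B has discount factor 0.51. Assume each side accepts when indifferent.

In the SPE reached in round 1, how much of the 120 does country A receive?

Round 2 (country B proposes): country A will accept anything ≥ 0, so country B offers 0 and keeps 120.
Round 1 (country A proposes): country B can get 120 next round, worth 0.51 × 120 = 61.2 now. Country A offers 61.2 and keeps 120 − 61.2 = 58.8.

58.8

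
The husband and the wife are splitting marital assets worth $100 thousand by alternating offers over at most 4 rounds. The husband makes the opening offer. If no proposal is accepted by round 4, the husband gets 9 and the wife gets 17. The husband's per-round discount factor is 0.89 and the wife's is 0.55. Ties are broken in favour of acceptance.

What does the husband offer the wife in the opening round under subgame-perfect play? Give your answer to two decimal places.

30.55

By backward induction:
Round 4 (the wife proposes): the husband gets 9 if talks fail, so the wife offers 9 and keeps 91.
Round 3 (the husband proposes): the wife can get 91 next round, worth 0.55 × 91 = 50.05 now, so the husband offers 50.05, keeping 49.95.
Round 2 (the wife proposes): the husband can get 49.95 next round, worth 0.89 × 49.95 = 44.4555 now. The wife offers 44.4555 and keeps 100 − 44.4555 = 55.5445.
Round 1 (the husband proposes): the wife can get 55.5445 next round, worth 0.55 × 55.5445 = 30.549475 now, so the husband offers 30.549475, keeping 69.450525.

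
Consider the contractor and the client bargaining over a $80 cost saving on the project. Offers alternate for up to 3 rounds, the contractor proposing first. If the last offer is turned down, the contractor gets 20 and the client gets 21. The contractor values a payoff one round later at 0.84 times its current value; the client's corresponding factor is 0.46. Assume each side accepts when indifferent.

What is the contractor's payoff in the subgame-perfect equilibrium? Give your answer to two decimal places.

66.00

By backward induction:
Round 3 (the contractor proposes): the client gets 21 if talks fail, so the contractor offers 21 and keeps 59.
Round 2 (the client proposes): the contractor can get 59 next round, worth 0.84 × 59 = 49.56 now. The client offers 49.56 and keeps 80 − 49.56 = 30.44.
Round 1 (the contractor proposes): the client can get 30.44 next round, worth 0.46 × 30.44 = 14.0024 now, so the contractor offers 14.0024, keeping 65.9976.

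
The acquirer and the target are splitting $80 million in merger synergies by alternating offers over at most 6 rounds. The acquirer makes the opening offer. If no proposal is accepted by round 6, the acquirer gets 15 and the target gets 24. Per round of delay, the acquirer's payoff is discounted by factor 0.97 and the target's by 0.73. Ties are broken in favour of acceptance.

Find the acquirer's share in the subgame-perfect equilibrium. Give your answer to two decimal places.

53.22

Round 6 (the target proposes): the acquirer gets 15 if talks fail, so the target offers 15 and keeps 65.
Round 5 (the acquirer proposes): the target can get 65 next round, worth 0.73 × 65 = 47.45 now; the acquirer offers that and keeps 32.55.
Round 4 (the target proposes): the acquirer can get 32.55 next round, worth 0.97 × 32.55 = 31.5735 now, so the target offers 31.5735, keeping 48.4265.
Round 3 (the acquirer proposes): the target can get 48.4265 next round, worth 0.73 × 48.4265 = 35.351345 now; the acquirer offers that and keeps 44.648655.
Round 2 (the target proposes): the acquirer can get 44.648655 next round, worth 0.97 × 44.648655 = 43.30919535 now; the target offers that and keeps 36.69080465.
Round 1 (the acquirer proposes): the target can get 36.69080465 next round, worth 0.73 × 36.69080465 = 26.7842873945 now; the acquirer offers that and keeps 53.2157126055.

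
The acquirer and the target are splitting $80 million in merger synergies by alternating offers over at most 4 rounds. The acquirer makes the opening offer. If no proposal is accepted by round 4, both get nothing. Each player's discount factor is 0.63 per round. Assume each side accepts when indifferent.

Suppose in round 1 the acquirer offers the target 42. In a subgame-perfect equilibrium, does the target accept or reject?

Accept

Round 4 (the target proposes): rejection yields 0 for the acquirer; the target offers 0 and keeps 80.
Round 3 (the acquirer proposes): the target can get 80 next round, worth 0.63 × 80 = 50.4 now, so the acquirer offers 50.4, keeping 29.6.
Round 2 (the target proposes): the acquirer can get 29.6 next round, worth 0.63 × 29.6 = 18.648 now; the target offers that and keeps 61.352.
So by rejecting in round 1, the target gets 61.352 next round, worth 0.63 × 61.352 = 38.65176 now.
Offer 42 ≥ 38.65176, so the target accepts.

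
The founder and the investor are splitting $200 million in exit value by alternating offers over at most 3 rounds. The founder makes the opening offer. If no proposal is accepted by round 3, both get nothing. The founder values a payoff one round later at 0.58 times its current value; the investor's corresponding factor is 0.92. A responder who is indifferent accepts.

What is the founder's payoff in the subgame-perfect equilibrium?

By backward induction:
Round 3 (the founder proposes): the investor will accept anything ≥ 0, so the founder offers 0 and keeps 200.
Round 2 (the investor proposes): the founder can get 200 next round, worth 0.58 × 200 = 116 now. The investor offers 116 and keeps 200 − 116 = 84.
Round 1 (the founder proposes): the investor can get 84 next round, worth 0.92 × 84 = 77.28 now, so the founder offers 77.28, keeping 122.72.

122.72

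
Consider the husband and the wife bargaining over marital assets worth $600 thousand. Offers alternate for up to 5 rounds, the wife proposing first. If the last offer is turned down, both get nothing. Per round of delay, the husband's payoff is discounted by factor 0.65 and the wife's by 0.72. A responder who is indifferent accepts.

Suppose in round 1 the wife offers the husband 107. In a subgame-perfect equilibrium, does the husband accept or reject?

Reject

Round 5 (the wife proposes): the husband will accept anything ≥ 0, so the wife offers 0 and keeps 600.
Round 4 (the husband proposes): the wife can get 600 next round, worth 0.72 × 600 = 432 now; the husband offers that and keeps 168.
Round 3 (the wife proposes): the husband can get 168 next round, worth 0.65 × 168 = 109.2 now, so the wife offers 109.2, keeping 490.8.
Round 2 (the husband proposes): the wife can get 490.8 next round, worth 0.72 × 490.8 = 353.376 now, so the husband offers 353.376, keeping 246.624.
So by rejecting in round 1, the husband gets 246.624 next round, worth 0.65 × 246.624 = 160.3056 now.
Offer 107 < 160.3056, so the husband rejects.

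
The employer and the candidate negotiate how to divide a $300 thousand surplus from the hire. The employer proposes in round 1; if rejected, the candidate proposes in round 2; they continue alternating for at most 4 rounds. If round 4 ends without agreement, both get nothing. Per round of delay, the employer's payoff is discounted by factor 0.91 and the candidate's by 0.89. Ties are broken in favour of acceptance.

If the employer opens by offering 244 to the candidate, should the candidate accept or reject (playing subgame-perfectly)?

Accept

Round 4 (the candidate proposes): the employer will accept anything ≥ 0, so the candidate offers 0 and keeps 300.
Round 3 (the employer proposes): the candidate can get 300 next round, worth 0.89 × 300 = 267 now, so the employer offers 267, keeping 33.
Round 2 (the candidate proposes): the employer can get 33 next round, worth 0.91 × 33 = 30.03 now; the candidate offers that and keeps 269.97.
So by rejecting in round 1, the candidate gets 269.97 next round, worth 0.89 × 269.97 = 240.2733 now.
Offer 244 ≥ 240.2733, so the candidate accepts.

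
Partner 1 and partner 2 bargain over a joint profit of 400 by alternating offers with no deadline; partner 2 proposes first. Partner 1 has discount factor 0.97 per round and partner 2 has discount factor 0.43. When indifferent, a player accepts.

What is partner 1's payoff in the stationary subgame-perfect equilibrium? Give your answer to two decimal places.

When partner 2 proposes, partner 1 accepts any offer worth at least 0.97 times what partner 1 would get by proposing next round; and vice versa.
This gives x = 400 − 0.97y and y = 400 − 0.43x, where x and y are each side's share when it proposes.
Hence (1 − 0.97·0.43)x = 400(1 − 0.97), i.e. 0.5829·x = 12.
x ≈ 20.5867; partner 1's share is 400 − x ≈ 379.4133.

379.41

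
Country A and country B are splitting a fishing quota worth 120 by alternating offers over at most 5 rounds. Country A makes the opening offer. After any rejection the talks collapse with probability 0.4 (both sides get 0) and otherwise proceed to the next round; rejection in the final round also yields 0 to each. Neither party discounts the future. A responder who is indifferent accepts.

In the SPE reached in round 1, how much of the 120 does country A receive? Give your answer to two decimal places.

80.83

Round 5 (country A proposes): rejection yields 0 for country B; country A offers 0 and keeps 120.
Round 4 (country B proposes): rejecting gives country A an expected 0.6 × 120 = 72; country B offers that and keeps 48.
Round 3 (country A proposes): rejecting gives country B an expected 0.6 × 48 = 28.8. Country A offers 28.8 and keeps 120 − 28.8 = 91.2.
Round 2 (country B proposes): rejecting gives country A an expected 0.6 × 91.2 = 54.72; country B offers that and keeps 65.28.
Round 1 (country A proposes): rejecting gives country B an expected 0.6 × 65.28 = 39.168; country A offers that and keeps 80.832.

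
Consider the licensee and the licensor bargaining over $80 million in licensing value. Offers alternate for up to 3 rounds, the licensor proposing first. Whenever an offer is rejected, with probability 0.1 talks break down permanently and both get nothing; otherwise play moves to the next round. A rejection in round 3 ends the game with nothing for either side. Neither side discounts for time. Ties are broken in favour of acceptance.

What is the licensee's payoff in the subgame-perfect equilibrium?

7.2

Round 3 (the licensor proposes): rejection yields 0 for the licensee; the licensor offers 0 and keeps 80.
Round 2 (the licensee proposes): rejecting gives the licensor an expected 0.9 × 80 = 72; the licensee offers that and keeps 8.
Round 1 (the licensor proposes): rejecting gives the licensee an expected 0.9 × 8 = 7.2, so the licensor offers 7.2, keeping 72.8.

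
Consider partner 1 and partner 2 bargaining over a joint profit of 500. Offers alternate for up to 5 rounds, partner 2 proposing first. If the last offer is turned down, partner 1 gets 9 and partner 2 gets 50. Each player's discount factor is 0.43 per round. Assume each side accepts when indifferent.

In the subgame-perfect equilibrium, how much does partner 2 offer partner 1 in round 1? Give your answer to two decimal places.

145.52

Round 5 (partner 2 proposes): partner 1 gets 9 if talks fail, so partner 2 offers 9 and keeps 491.
Round 4 (partner 1 proposes): partner 2 can get 491 next round, worth 0.43 × 491 = 211.13 now. Partner 1 offers 211.13 and keeps 500 − 211.13 = 288.87.
Round 3 (partner 2 proposes): partner 1 can get 288.87 next round, worth 0.43 × 288.87 = 124.2141 now; partner 2 offers that and keeps 375.7859.
Round 2 (partner 1 proposes): partner 2 can get 375.7859 next round, worth 0.43 × 375.7859 = 161.587937 now, so partner 1 offers 161.587937, keeping 338.412063.
Round 1 (partner 2 proposes): partner 1 can get 338.412063 next round, worth 0.43 × 338.412063 = 145.51718709 now; partner 2 offers that and keeps 354.48281291.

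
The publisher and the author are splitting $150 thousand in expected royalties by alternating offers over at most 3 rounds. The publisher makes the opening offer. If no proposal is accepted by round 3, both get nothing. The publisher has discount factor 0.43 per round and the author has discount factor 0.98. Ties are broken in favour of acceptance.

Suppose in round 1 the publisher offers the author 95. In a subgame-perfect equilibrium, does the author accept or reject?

Round 3 (the publisher proposes): rejection yields 0 for the author; the publisher offers 0 and keeps 150.
Round 2 (the author proposes): the publisher can get 150 next round, worth 0.43 × 150 = 64.5 now; the author offers that and keeps 85.5.
So by rejecting in round 1, the author gets 85.5 next round, worth 0.98 × 85.5 = 83.79 now.
Offer 95 ≥ 83.79, so the author accepts.

Accept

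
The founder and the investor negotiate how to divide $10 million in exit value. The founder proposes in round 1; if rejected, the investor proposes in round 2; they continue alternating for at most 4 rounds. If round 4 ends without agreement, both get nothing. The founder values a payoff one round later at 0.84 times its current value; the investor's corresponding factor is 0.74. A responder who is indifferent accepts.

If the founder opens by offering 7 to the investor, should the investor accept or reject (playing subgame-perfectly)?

Round 4 (the investor proposes): rejection yields 0 for the founder; the investor offers 0 and keeps 10.
Round 3 (the founder proposes): the investor can get 10 next round, worth 0.74 × 10 = 7.4 now; the founder offers that and keeps 2.6.
Round 2 (the investor proposes): the founder can get 2.6 next round, worth 0.84 × 2.6 = 2.184 now; the investor offers that and keeps 7.816.
So by rejecting in round 1, the investor gets 7.816 next round, worth 0.74 × 7.816 = 5.78384 now.
Offer 7 ≥ 5.78384, so the investor accepts.

Accept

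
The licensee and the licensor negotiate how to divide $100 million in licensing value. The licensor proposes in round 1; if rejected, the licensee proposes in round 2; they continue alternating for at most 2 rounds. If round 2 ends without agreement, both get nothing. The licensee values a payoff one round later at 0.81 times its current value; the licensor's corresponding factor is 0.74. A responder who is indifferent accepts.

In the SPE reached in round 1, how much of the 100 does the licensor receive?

Solve by backward induction from round 2.
Round 2 (the licensee proposes): the licensor will accept anything ≥ 0, so the licensee offers 0 and keeps 100.
Round 1 (the licensor proposes): the licensee can get 100 next round, worth 0.81 × 100 = 81 now; the licensor offers that and keeps 19.

19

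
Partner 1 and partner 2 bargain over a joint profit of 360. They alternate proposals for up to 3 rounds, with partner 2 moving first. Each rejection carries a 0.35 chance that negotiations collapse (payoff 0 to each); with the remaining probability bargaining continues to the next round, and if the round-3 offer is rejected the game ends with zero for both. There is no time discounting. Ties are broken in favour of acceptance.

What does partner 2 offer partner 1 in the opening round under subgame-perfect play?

81.9

Round 3 (partner 2 proposes): partner 1 will accept anything ≥ 0, so partner 2 offers 0 and keeps 360.
Round 2 (partner 1 proposes): rejecting gives partner 2 an expected 0.65 × 360 = 234; partner 1 offers that and keeps 126.
Round 1 (partner 2 proposes): rejecting gives partner 1 an expected 0.65 × 126 = 81.9, so partner 2 offers 81.9, keeping 278.1.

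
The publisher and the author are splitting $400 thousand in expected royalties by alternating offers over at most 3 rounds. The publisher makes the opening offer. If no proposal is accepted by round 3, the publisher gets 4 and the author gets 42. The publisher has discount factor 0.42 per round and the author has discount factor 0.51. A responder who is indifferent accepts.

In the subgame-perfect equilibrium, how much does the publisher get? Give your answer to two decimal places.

Solve by backward induction from round 3.
Round 3 (the publisher proposes): the author gets 42 if talks fail, so the publisher offers 42 and keeps 358.
Round 2 (the author proposes): the publisher can get 358 next round, worth 0.42 × 358 = 150.36 now. The author offers 150.36 and keeps 400 − 150.36 = 249.64.
Round 1 (the publisher proposes): the author can get 249.64 next round, worth 0.51 × 249.64 = 127.3164 now. The publisher offers 127.3164 and keeps 400 − 127.3164 = 272.6836.

272.68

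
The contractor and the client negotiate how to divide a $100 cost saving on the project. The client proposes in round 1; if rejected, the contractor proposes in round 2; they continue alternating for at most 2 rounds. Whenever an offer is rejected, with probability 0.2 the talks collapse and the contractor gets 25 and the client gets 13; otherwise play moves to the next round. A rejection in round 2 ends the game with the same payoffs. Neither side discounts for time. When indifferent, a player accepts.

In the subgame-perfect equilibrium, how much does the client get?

25.4

By backward induction:
Round 2 (the contractor proposes): the client gets 13 if talks fail, so the contractor offers 13 and keeps 87.
Round 1 (the client proposes): rejecting gives the contractor an expected 0.8 × 87 + 0.2 × 25 = 74.6; the client offers that and keeps 25.4.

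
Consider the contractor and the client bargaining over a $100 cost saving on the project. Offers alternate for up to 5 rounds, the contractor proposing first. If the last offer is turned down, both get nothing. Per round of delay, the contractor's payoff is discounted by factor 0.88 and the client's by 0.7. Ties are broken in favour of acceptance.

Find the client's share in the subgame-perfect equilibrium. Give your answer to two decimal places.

Round 5 (the contractor proposes): rejection yields 0 for the client; the contractor offers 0 and keeps 100.
Round 4 (the client proposes): the contractor can get 100 next round, worth 0.88 × 100 = 88 now. The client offers 88 and keeps 100 − 88 = 12.
Round 3 (the contractor proposes): the client can get 12 next round, worth 0.7 × 12 = 8.4 now. The contractor offers 8.4 and keeps 100 − 8.4 = 91.6.
Round 2 (the client proposes): the contractor can get 91.6 next round, worth 0.88 × 91.6 = 80.608 now, so the client offers 80.608, keeping 19.392.
Round 1 (the contractor proposes): the client can get 19.392 next round, worth 0.7 × 19.392 = 13.5744 now; the contractor offers that and keeps 86.4256.

13.57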